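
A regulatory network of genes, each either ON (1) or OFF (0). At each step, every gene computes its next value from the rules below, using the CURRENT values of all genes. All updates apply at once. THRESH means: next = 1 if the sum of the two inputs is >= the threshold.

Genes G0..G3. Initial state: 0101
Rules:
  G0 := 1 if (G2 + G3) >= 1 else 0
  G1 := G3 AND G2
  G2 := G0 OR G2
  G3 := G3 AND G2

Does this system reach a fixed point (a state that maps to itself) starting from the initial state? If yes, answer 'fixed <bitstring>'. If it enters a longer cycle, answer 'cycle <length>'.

Step 0: 0101
Step 1: G0=(0+1>=1)=1 G1=G3&G2=1&0=0 G2=G0|G2=0|0=0 G3=G3&G2=1&0=0 -> 1000
Step 2: G0=(0+0>=1)=0 G1=G3&G2=0&0=0 G2=G0|G2=1|0=1 G3=G3&G2=0&0=0 -> 0010
Step 3: G0=(1+0>=1)=1 G1=G3&G2=0&1=0 G2=G0|G2=0|1=1 G3=G3&G2=0&1=0 -> 1010
Step 4: G0=(1+0>=1)=1 G1=G3&G2=0&1=0 G2=G0|G2=1|1=1 G3=G3&G2=0&1=0 -> 1010
Fixed point reached at step 3: 1010

Answer: fixed 1010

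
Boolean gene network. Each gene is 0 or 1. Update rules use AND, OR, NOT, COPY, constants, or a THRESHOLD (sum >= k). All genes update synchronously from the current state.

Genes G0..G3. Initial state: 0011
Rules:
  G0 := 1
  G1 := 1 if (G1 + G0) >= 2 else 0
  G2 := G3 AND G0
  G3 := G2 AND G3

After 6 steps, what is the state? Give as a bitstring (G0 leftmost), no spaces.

Step 1: G0=1(const) G1=(0+0>=2)=0 G2=G3&G0=1&0=0 G3=G2&G3=1&1=1 -> 1001
Step 2: G0=1(const) G1=(0+1>=2)=0 G2=G3&G0=1&1=1 G3=G2&G3=0&1=0 -> 1010
Step 3: G0=1(const) G1=(0+1>=2)=0 G2=G3&G0=0&1=0 G3=G2&G3=1&0=0 -> 1000
Step 4: G0=1(const) G1=(0+1>=2)=0 G2=G3&G0=0&1=0 G3=G2&G3=0&0=0 -> 1000
Step 5: G0=1(const) G1=(0+1>=2)=0 G2=G3&G0=0&1=0 G3=G2&G3=0&0=0 -> 1000
Step 6: G0=1(const) G1=(0+1>=2)=0 G2=G3&G0=0&1=0 G3=G2&G3=0&0=0 -> 1000

1000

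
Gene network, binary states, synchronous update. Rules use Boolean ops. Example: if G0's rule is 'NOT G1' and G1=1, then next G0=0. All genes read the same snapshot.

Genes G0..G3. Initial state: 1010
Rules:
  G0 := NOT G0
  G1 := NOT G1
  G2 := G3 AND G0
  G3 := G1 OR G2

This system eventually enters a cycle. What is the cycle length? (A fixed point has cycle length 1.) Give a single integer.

Answer: 2

Derivation:
Step 0: 1010
Step 1: G0=NOT G0=NOT 1=0 G1=NOT G1=NOT 0=1 G2=G3&G0=0&1=0 G3=G1|G2=0|1=1 -> 0101
Step 2: G0=NOT G0=NOT 0=1 G1=NOT G1=NOT 1=0 G2=G3&G0=1&0=0 G3=G1|G2=1|0=1 -> 1001
Step 3: G0=NOT G0=NOT 1=0 G1=NOT G1=NOT 0=1 G2=G3&G0=1&1=1 G3=G1|G2=0|0=0 -> 0110
Step 4: G0=NOT G0=NOT 0=1 G1=NOT G1=NOT 1=0 G2=G3&G0=0&0=0 G3=G1|G2=1|1=1 -> 1001
State from step 4 equals state from step 2 -> cycle length 2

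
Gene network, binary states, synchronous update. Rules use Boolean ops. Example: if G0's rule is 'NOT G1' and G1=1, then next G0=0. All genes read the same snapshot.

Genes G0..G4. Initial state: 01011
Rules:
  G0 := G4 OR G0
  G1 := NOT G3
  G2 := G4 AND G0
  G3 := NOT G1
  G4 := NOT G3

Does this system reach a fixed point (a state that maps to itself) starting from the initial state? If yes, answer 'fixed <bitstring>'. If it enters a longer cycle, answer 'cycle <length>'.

Step 0: 01011
Step 1: G0=G4|G0=1|0=1 G1=NOT G3=NOT 1=0 G2=G4&G0=1&0=0 G3=NOT G1=NOT 1=0 G4=NOT G3=NOT 1=0 -> 10000
Step 2: G0=G4|G0=0|1=1 G1=NOT G3=NOT 0=1 G2=G4&G0=0&1=0 G3=NOT G1=NOT 0=1 G4=NOT G3=NOT 0=1 -> 11011
Step 3: G0=G4|G0=1|1=1 G1=NOT G3=NOT 1=0 G2=G4&G0=1&1=1 G3=NOT G1=NOT 1=0 G4=NOT G3=NOT 1=0 -> 10100
Step 4: G0=G4|G0=0|1=1 G1=NOT G3=NOT 0=1 G2=G4&G0=0&1=0 G3=NOT G1=NOT 0=1 G4=NOT G3=NOT 0=1 -> 11011
Cycle of length 2 starting at step 2 -> no fixed point

Answer: cycle 2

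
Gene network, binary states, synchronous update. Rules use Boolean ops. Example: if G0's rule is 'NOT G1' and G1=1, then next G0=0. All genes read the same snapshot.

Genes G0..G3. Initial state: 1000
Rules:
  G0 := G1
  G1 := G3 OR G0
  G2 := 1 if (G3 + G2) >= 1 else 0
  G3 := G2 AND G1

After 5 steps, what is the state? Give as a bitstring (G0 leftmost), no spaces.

Step 1: G0=G1=0 G1=G3|G0=0|1=1 G2=(0+0>=1)=0 G3=G2&G1=0&0=0 -> 0100
Step 2: G0=G1=1 G1=G3|G0=0|0=0 G2=(0+0>=1)=0 G3=G2&G1=0&1=0 -> 1000
Step 3: G0=G1=0 G1=G3|G0=0|1=1 G2=(0+0>=1)=0 G3=G2&G1=0&0=0 -> 0100
Step 4: G0=G1=1 G1=G3|G0=0|0=0 G2=(0+0>=1)=0 G3=G2&G1=0&1=0 -> 1000
Step 5: G0=G1=0 G1=G3|G0=0|1=1 G2=(0+0>=1)=0 G3=G2&G1=0&0=0 -> 0100

0100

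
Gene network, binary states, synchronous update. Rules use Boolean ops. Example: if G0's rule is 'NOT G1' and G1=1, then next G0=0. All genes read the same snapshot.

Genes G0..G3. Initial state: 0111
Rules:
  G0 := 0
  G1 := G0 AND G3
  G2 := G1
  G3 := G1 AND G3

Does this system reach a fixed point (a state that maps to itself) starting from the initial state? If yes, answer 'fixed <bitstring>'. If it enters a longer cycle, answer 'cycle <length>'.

Step 0: 0111
Step 1: G0=0(const) G1=G0&G3=0&1=0 G2=G1=1 G3=G1&G3=1&1=1 -> 0011
Step 2: G0=0(const) G1=G0&G3=0&1=0 G2=G1=0 G3=G1&G3=0&1=0 -> 0000
Step 3: G0=0(const) G1=G0&G3=0&0=0 G2=G1=0 G3=G1&G3=0&0=0 -> 0000
Fixed point reached at step 2: 0000

Answer: fixed 0000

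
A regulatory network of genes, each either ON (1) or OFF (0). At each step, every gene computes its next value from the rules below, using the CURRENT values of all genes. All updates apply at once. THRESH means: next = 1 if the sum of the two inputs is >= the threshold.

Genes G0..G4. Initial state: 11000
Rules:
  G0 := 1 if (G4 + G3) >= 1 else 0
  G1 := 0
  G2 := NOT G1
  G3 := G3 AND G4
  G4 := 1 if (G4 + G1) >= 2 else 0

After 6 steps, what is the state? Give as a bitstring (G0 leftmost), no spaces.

Step 1: G0=(0+0>=1)=0 G1=0(const) G2=NOT G1=NOT 1=0 G3=G3&G4=0&0=0 G4=(0+1>=2)=0 -> 00000
Step 2: G0=(0+0>=1)=0 G1=0(const) G2=NOT G1=NOT 0=1 G3=G3&G4=0&0=0 G4=(0+0>=2)=0 -> 00100
Step 3: G0=(0+0>=1)=0 G1=0(const) G2=NOT G1=NOT 0=1 G3=G3&G4=0&0=0 G4=(0+0>=2)=0 -> 00100
Step 4: G0=(0+0>=1)=0 G1=0(const) G2=NOT G1=NOT 0=1 G3=G3&G4=0&0=0 G4=(0+0>=2)=0 -> 00100
Step 5: G0=(0+0>=1)=0 G1=0(const) G2=NOT G1=NOT 0=1 G3=G3&G4=0&0=0 G4=(0+0>=2)=0 -> 00100
Step 6: G0=(0+0>=1)=0 G1=0(const) G2=NOT G1=NOT 0=1 G3=G3&G4=0&0=0 G4=(0+0>=2)=0 -> 00100

00100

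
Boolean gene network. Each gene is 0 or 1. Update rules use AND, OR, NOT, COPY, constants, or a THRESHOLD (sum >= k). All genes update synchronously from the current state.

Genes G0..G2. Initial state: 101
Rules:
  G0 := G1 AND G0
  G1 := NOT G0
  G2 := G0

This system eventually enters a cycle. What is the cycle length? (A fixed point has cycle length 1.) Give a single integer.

Step 0: 101
Step 1: G0=G1&G0=0&1=0 G1=NOT G0=NOT 1=0 G2=G0=1 -> 001
Step 2: G0=G1&G0=0&0=0 G1=NOT G0=NOT 0=1 G2=G0=0 -> 010
Step 3: G0=G1&G0=1&0=0 G1=NOT G0=NOT 0=1 G2=G0=0 -> 010
State from step 3 equals state from step 2 -> cycle length 1

Answer: 1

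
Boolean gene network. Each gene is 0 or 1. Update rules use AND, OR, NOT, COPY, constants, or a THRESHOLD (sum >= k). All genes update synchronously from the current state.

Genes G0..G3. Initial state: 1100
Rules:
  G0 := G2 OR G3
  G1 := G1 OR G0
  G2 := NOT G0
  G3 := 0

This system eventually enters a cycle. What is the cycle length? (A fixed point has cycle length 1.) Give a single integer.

Step 0: 1100
Step 1: G0=G2|G3=0|0=0 G1=G1|G0=1|1=1 G2=NOT G0=NOT 1=0 G3=0(const) -> 0100
Step 2: G0=G2|G3=0|0=0 G1=G1|G0=1|0=1 G2=NOT G0=NOT 0=1 G3=0(const) -> 0110
Step 3: G0=G2|G3=1|0=1 G1=G1|G0=1|0=1 G2=NOT G0=NOT 0=1 G3=0(const) -> 1110
Step 4: G0=G2|G3=1|0=1 G1=G1|G0=1|1=1 G2=NOT G0=NOT 1=0 G3=0(const) -> 1100
State from step 4 equals state from step 0 -> cycle length 4

Answer: 4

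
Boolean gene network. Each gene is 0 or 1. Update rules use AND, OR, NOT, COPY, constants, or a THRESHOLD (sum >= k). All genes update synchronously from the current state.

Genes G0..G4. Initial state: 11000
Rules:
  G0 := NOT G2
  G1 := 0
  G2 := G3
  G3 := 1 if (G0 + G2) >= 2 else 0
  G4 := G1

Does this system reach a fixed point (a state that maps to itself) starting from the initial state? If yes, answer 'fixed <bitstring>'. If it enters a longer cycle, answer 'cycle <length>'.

Answer: fixed 10000

Derivation:
Step 0: 11000
Step 1: G0=NOT G2=NOT 0=1 G1=0(const) G2=G3=0 G3=(1+0>=2)=0 G4=G1=1 -> 10001
Step 2: G0=NOT G2=NOT 0=1 G1=0(const) G2=G3=0 G3=(1+0>=2)=0 G4=G1=0 -> 10000
Step 3: G0=NOT G2=NOT 0=1 G1=0(const) G2=G3=0 G3=(1+0>=2)=0 G4=G1=0 -> 10000
Fixed point reached at step 2: 10000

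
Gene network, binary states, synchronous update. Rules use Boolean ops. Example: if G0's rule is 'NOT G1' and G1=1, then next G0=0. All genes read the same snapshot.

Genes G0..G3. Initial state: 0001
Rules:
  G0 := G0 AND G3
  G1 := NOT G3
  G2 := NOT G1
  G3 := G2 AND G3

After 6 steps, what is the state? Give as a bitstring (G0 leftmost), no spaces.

Step 1: G0=G0&G3=0&1=0 G1=NOT G3=NOT 1=0 G2=NOT G1=NOT 0=1 G3=G2&G3=0&1=0 -> 0010
Step 2: G0=G0&G3=0&0=0 G1=NOT G3=NOT 0=1 G2=NOT G1=NOT 0=1 G3=G2&G3=1&0=0 -> 0110
Step 3: G0=G0&G3=0&0=0 G1=NOT G3=NOT 0=1 G2=NOT G1=NOT 1=0 G3=G2&G3=1&0=0 -> 0100
Step 4: G0=G0&G3=0&0=0 G1=NOT G3=NOT 0=1 G2=NOT G1=NOT 1=0 G3=G2&G3=0&0=0 -> 0100
Step 5: G0=G0&G3=0&0=0 G1=NOT G3=NOT 0=1 G2=NOT G1=NOT 1=0 G3=G2&G3=0&0=0 -> 0100
Step 6: G0=G0&G3=0&0=0 G1=NOT G3=NOT 0=1 G2=NOT G1=NOT 1=0 G3=G2&G3=0&0=0 -> 0100

0100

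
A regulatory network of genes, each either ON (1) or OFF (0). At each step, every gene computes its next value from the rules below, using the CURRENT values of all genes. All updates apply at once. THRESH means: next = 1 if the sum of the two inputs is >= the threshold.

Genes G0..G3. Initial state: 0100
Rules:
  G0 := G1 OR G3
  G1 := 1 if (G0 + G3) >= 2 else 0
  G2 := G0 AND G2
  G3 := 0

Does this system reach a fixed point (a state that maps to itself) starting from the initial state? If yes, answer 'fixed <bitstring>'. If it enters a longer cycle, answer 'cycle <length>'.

Step 0: 0100
Step 1: G0=G1|G3=1|0=1 G1=(0+0>=2)=0 G2=G0&G2=0&0=0 G3=0(const) -> 1000
Step 2: G0=G1|G3=0|0=0 G1=(1+0>=2)=0 G2=G0&G2=1&0=0 G3=0(const) -> 0000
Step 3: G0=G1|G3=0|0=0 G1=(0+0>=2)=0 G2=G0&G2=0&0=0 G3=0(const) -> 0000
Fixed point reached at step 2: 0000

Answer: fixed 0000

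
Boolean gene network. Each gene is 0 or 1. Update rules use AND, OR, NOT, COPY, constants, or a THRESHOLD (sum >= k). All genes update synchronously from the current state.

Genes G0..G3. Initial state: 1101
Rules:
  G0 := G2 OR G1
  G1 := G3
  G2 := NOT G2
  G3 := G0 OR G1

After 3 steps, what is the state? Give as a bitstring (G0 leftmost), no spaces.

Step 1: G0=G2|G1=0|1=1 G1=G3=1 G2=NOT G2=NOT 0=1 G3=G0|G1=1|1=1 -> 1111
Step 2: G0=G2|G1=1|1=1 G1=G3=1 G2=NOT G2=NOT 1=0 G3=G0|G1=1|1=1 -> 1101
Step 3: G0=G2|G1=0|1=1 G1=G3=1 G2=NOT G2=NOT 0=1 G3=G0|G1=1|1=1 -> 1111

1111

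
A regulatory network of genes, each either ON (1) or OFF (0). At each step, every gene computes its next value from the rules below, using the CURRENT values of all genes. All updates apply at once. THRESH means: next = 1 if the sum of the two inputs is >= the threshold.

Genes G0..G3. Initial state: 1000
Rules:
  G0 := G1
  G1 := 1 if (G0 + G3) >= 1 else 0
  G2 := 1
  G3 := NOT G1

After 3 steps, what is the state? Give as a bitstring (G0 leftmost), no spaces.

Step 1: G0=G1=0 G1=(1+0>=1)=1 G2=1(const) G3=NOT G1=NOT 0=1 -> 0111
Step 2: G0=G1=1 G1=(0+1>=1)=1 G2=1(const) G3=NOT G1=NOT 1=0 -> 1110
Step 3: G0=G1=1 G1=(1+0>=1)=1 G2=1(const) G3=NOT G1=NOT 1=0 -> 1110

1110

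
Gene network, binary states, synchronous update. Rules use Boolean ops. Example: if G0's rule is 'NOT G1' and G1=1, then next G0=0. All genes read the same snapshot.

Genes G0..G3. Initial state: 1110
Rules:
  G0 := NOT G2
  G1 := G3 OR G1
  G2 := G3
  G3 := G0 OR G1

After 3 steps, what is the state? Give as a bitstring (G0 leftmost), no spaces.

Step 1: G0=NOT G2=NOT 1=0 G1=G3|G1=0|1=1 G2=G3=0 G3=G0|G1=1|1=1 -> 0101
Step 2: G0=NOT G2=NOT 0=1 G1=G3|G1=1|1=1 G2=G3=1 G3=G0|G1=0|1=1 -> 1111
Step 3: G0=NOT G2=NOT 1=0 G1=G3|G1=1|1=1 G2=G3=1 G3=G0|G1=1|1=1 -> 0111

0111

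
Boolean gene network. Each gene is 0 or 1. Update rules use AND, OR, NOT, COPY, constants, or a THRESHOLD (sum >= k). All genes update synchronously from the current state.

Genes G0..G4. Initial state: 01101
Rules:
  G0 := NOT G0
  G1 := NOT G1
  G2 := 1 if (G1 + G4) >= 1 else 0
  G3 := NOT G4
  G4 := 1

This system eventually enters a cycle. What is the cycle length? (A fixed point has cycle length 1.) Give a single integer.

Answer: 2

Derivation:
Step 0: 01101
Step 1: G0=NOT G0=NOT 0=1 G1=NOT G1=NOT 1=0 G2=(1+1>=1)=1 G3=NOT G4=NOT 1=0 G4=1(const) -> 10101
Step 2: G0=NOT G0=NOT 1=0 G1=NOT G1=NOT 0=1 G2=(0+1>=1)=1 G3=NOT G4=NOT 1=0 G4=1(const) -> 01101
State from step 2 equals state from step 0 -> cycle length 2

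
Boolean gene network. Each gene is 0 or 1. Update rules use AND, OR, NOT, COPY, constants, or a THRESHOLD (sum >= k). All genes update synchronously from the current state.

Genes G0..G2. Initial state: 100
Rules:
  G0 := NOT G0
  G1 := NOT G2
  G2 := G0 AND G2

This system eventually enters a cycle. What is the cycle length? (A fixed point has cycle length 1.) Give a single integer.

Answer: 2

Derivation:
Step 0: 100
Step 1: G0=NOT G0=NOT 1=0 G1=NOT G2=NOT 0=1 G2=G0&G2=1&0=0 -> 010
Step 2: G0=NOT G0=NOT 0=1 G1=NOT G2=NOT 0=1 G2=G0&G2=0&0=0 -> 110
Step 3: G0=NOT G0=NOT 1=0 G1=NOT G2=NOT 0=1 G2=G0&G2=1&0=0 -> 010
State from step 3 equals state from step 1 -> cycle length 2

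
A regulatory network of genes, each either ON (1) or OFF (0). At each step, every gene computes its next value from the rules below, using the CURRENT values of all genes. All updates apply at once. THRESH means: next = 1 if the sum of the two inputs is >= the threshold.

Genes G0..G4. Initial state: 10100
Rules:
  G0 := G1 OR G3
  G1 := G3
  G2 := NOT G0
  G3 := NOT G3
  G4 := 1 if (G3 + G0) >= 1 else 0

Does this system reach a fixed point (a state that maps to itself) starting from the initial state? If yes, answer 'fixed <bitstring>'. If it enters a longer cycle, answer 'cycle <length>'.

Answer: cycle 2

Derivation:
Step 0: 10100
Step 1: G0=G1|G3=0|0=0 G1=G3=0 G2=NOT G0=NOT 1=0 G3=NOT G3=NOT 0=1 G4=(0+1>=1)=1 -> 00011
Step 2: G0=G1|G3=0|1=1 G1=G3=1 G2=NOT G0=NOT 0=1 G3=NOT G3=NOT 1=0 G4=(1+0>=1)=1 -> 11101
Step 3: G0=G1|G3=1|0=1 G1=G3=0 G2=NOT G0=NOT 1=0 G3=NOT G3=NOT 0=1 G4=(0+1>=1)=1 -> 10011
Step 4: G0=G1|G3=0|1=1 G1=G3=1 G2=NOT G0=NOT 1=0 G3=NOT G3=NOT 1=0 G4=(1+1>=1)=1 -> 11001
Step 5: G0=G1|G3=1|0=1 G1=G3=0 G2=NOT G0=NOT 1=0 G3=NOT G3=NOT 0=1 G4=(0+1>=1)=1 -> 10011
Cycle of length 2 starting at step 3 -> no fixed point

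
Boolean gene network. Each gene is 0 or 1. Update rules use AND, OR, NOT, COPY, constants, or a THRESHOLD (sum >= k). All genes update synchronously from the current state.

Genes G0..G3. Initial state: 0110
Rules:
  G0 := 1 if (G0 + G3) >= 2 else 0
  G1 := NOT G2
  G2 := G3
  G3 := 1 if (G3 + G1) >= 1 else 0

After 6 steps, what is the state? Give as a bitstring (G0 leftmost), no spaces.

Step 1: G0=(0+0>=2)=0 G1=NOT G2=NOT 1=0 G2=G3=0 G3=(0+1>=1)=1 -> 0001
Step 2: G0=(0+1>=2)=0 G1=NOT G2=NOT 0=1 G2=G3=1 G3=(1+0>=1)=1 -> 0111
Step 3: G0=(0+1>=2)=0 G1=NOT G2=NOT 1=0 G2=G3=1 G3=(1+1>=1)=1 -> 0011
Step 4: G0=(0+1>=2)=0 G1=NOT G2=NOT 1=0 G2=G3=1 G3=(1+0>=1)=1 -> 0011
Step 5: G0=(0+1>=2)=0 G1=NOT G2=NOT 1=0 G2=G3=1 G3=(1+0>=1)=1 -> 0011
Step 6: G0=(0+1>=2)=0 G1=NOT G2=NOT 1=0 G2=G3=1 G3=(1+0>=1)=1 -> 0011

0011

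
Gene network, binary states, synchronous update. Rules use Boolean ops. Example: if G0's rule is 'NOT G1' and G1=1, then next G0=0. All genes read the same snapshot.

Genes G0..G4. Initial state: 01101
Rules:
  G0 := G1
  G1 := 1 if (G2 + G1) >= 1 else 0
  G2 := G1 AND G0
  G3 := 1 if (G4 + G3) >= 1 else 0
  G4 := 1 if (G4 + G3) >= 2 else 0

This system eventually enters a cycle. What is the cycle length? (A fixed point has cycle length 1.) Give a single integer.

Step 0: 01101
Step 1: G0=G1=1 G1=(1+1>=1)=1 G2=G1&G0=1&0=0 G3=(1+0>=1)=1 G4=(1+0>=2)=0 -> 11010
Step 2: G0=G1=1 G1=(0+1>=1)=1 G2=G1&G0=1&1=1 G3=(0+1>=1)=1 G4=(0+1>=2)=0 -> 11110
Step 3: G0=G1=1 G1=(1+1>=1)=1 G2=G1&G0=1&1=1 G3=(0+1>=1)=1 G4=(0+1>=2)=0 -> 11110
State from step 3 equals state from step 2 -> cycle length 1

Answer: 1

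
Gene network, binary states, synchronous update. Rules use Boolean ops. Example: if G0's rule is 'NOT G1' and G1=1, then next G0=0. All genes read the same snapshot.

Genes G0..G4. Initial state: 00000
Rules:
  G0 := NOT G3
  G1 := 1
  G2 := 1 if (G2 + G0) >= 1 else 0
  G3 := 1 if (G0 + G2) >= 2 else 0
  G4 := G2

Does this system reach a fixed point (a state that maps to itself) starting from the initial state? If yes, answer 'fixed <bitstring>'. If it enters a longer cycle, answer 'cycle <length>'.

Answer: cycle 4

Derivation:
Step 0: 00000
Step 1: G0=NOT G3=NOT 0=1 G1=1(const) G2=(0+0>=1)=0 G3=(0+0>=2)=0 G4=G2=0 -> 11000
Step 2: G0=NOT G3=NOT 0=1 G1=1(const) G2=(0+1>=1)=1 G3=(1+0>=2)=0 G4=G2=0 -> 11100
Step 3: G0=NOT G3=NOT 0=1 G1=1(const) G2=(1+1>=1)=1 G3=(1+1>=2)=1 G4=G2=1 -> 11111
Step 4: G0=NOT G3=NOT 1=0 G1=1(const) G2=(1+1>=1)=1 G3=(1+1>=2)=1 G4=G2=1 -> 01111
Step 5: G0=NOT G3=NOT 1=0 G1=1(const) G2=(1+0>=1)=1 G3=(0+1>=2)=0 G4=G2=1 -> 01101
Step 6: G0=NOT G3=NOT 0=1 G1=1(const) G2=(1+0>=1)=1 G3=(0+1>=2)=0 G4=G2=1 -> 11101
Step 7: G0=NOT G3=NOT 0=1 G1=1(const) G2=(1+1>=1)=1 G3=(1+1>=2)=1 G4=G2=1 -> 11111
Cycle of length 4 starting at step 3 -> no fixed point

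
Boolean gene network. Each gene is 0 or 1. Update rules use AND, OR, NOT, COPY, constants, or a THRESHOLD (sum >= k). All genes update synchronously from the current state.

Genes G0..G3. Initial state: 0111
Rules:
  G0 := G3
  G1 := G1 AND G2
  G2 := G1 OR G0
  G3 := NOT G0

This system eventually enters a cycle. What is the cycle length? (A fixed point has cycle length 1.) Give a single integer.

Step 0: 0111
Step 1: G0=G3=1 G1=G1&G2=1&1=1 G2=G1|G0=1|0=1 G3=NOT G0=NOT 0=1 -> 1111
Step 2: G0=G3=1 G1=G1&G2=1&1=1 G2=G1|G0=1|1=1 G3=NOT G0=NOT 1=0 -> 1110
Step 3: G0=G3=0 G1=G1&G2=1&1=1 G2=G1|G0=1|1=1 G3=NOT G0=NOT 1=0 -> 0110
Step 4: G0=G3=0 G1=G1&G2=1&1=1 G2=G1|G0=1|0=1 G3=NOT G0=NOT 0=1 -> 0111
State from step 4 equals state from step 0 -> cycle length 4

Answer: 4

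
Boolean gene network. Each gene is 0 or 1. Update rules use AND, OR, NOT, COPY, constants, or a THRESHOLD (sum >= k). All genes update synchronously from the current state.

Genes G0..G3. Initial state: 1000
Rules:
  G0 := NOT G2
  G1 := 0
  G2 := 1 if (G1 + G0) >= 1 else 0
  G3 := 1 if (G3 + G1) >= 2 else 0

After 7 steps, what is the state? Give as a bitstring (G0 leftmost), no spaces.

Step 1: G0=NOT G2=NOT 0=1 G1=0(const) G2=(0+1>=1)=1 G3=(0+0>=2)=0 -> 1010
Step 2: G0=NOT G2=NOT 1=0 G1=0(const) G2=(0+1>=1)=1 G3=(0+0>=2)=0 -> 0010
Step 3: G0=NOT G2=NOT 1=0 G1=0(const) G2=(0+0>=1)=0 G3=(0+0>=2)=0 -> 0000
Step 4: G0=NOT G2=NOT 0=1 G1=0(const) G2=(0+0>=1)=0 G3=(0+0>=2)=0 -> 1000
Step 5: G0=NOT G2=NOT 0=1 G1=0(const) G2=(0+1>=1)=1 G3=(0+0>=2)=0 -> 1010
Step 6: G0=NOT G2=NOT 1=0 G1=0(const) G2=(0+1>=1)=1 G3=(0+0>=2)=0 -> 0010
Step 7: G0=NOT G2=NOT 1=0 G1=0(const) G2=(0+0>=1)=0 G3=(0+0>=2)=0 -> 0000

0000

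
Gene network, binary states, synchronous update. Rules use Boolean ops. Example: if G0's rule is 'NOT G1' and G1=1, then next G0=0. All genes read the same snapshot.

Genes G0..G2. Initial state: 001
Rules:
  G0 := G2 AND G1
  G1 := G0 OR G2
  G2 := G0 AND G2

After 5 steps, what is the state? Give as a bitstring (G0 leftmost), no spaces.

Step 1: G0=G2&G1=1&0=0 G1=G0|G2=0|1=1 G2=G0&G2=0&1=0 -> 010
Step 2: G0=G2&G1=0&1=0 G1=G0|G2=0|0=0 G2=G0&G2=0&0=0 -> 000
Step 3: G0=G2&G1=0&0=0 G1=G0|G2=0|0=0 G2=G0&G2=0&0=0 -> 000
Step 4: G0=G2&G1=0&0=0 G1=G0|G2=0|0=0 G2=G0&G2=0&0=0 -> 000
Step 5: G0=G2&G1=0&0=0 G1=G0|G2=0|0=0 G2=G0&G2=0&0=0 -> 000

000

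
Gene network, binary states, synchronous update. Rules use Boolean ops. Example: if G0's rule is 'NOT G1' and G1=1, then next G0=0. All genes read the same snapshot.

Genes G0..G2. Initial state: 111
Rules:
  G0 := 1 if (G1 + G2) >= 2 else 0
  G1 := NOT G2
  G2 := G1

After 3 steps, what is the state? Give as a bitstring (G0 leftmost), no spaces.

Step 1: G0=(1+1>=2)=1 G1=NOT G2=NOT 1=0 G2=G1=1 -> 101
Step 2: G0=(0+1>=2)=0 G1=NOT G2=NOT 1=0 G2=G1=0 -> 000
Step 3: G0=(0+0>=2)=0 G1=NOT G2=NOT 0=1 G2=G1=0 -> 010

010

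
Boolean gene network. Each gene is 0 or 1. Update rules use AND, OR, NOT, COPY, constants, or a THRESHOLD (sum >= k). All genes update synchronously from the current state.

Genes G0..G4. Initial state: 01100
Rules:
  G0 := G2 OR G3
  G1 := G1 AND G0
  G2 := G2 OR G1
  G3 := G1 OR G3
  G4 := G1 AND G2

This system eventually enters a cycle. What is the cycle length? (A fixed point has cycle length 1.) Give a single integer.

Step 0: 01100
Step 1: G0=G2|G3=1|0=1 G1=G1&G0=1&0=0 G2=G2|G1=1|1=1 G3=G1|G3=1|0=1 G4=G1&G2=1&1=1 -> 10111
Step 2: G0=G2|G3=1|1=1 G1=G1&G0=0&1=0 G2=G2|G1=1|0=1 G3=G1|G3=0|1=1 G4=G1&G2=0&1=0 -> 10110
Step 3: G0=G2|G3=1|1=1 G1=G1&G0=0&1=0 G2=G2|G1=1|0=1 G3=G1|G3=0|1=1 G4=G1&G2=0&1=0 -> 10110
State from step 3 equals state from step 2 -> cycle length 1

Answer: 1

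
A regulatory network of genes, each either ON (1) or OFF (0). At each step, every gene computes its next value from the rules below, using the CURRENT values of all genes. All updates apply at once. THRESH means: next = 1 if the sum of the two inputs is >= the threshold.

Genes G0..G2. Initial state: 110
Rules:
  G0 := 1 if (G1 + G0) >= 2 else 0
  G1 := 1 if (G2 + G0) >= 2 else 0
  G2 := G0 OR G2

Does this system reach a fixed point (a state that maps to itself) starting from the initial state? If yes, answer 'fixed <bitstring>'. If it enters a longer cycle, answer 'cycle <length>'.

Step 0: 110
Step 1: G0=(1+1>=2)=1 G1=(0+1>=2)=0 G2=G0|G2=1|0=1 -> 101
Step 2: G0=(0+1>=2)=0 G1=(1+1>=2)=1 G2=G0|G2=1|1=1 -> 011
Step 3: G0=(1+0>=2)=0 G1=(1+0>=2)=0 G2=G0|G2=0|1=1 -> 001
Step 4: G0=(0+0>=2)=0 G1=(1+0>=2)=0 G2=G0|G2=0|1=1 -> 001
Fixed point reached at step 3: 001

Answer: fixed 001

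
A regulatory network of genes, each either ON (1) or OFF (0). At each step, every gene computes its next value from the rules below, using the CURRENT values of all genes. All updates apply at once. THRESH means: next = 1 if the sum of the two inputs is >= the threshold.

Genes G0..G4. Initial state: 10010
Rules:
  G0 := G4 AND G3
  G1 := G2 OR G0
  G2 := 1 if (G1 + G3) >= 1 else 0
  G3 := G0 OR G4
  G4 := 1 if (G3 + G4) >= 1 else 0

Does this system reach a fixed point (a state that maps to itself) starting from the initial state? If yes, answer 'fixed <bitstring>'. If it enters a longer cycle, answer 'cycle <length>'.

Answer: fixed 11111

Derivation:
Step 0: 10010
Step 1: G0=G4&G3=0&1=0 G1=G2|G0=0|1=1 G2=(0+1>=1)=1 G3=G0|G4=1|0=1 G4=(1+0>=1)=1 -> 01111
Step 2: G0=G4&G3=1&1=1 G1=G2|G0=1|0=1 G2=(1+1>=1)=1 G3=G0|G4=0|1=1 G4=(1+1>=1)=1 -> 11111
Step 3: G0=G4&G3=1&1=1 G1=G2|G0=1|1=1 G2=(1+1>=1)=1 G3=G0|G4=1|1=1 G4=(1+1>=1)=1 -> 11111
Fixed point reached at step 2: 11111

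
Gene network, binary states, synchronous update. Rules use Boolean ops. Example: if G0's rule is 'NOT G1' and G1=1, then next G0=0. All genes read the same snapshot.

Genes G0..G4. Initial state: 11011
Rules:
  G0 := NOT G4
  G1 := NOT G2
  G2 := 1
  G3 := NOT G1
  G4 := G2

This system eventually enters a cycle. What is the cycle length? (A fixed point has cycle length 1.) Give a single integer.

Answer: 1

Derivation:
Step 0: 11011
Step 1: G0=NOT G4=NOT 1=0 G1=NOT G2=NOT 0=1 G2=1(const) G3=NOT G1=NOT 1=0 G4=G2=0 -> 01100
Step 2: G0=NOT G4=NOT 0=1 G1=NOT G2=NOT 1=0 G2=1(const) G3=NOT G1=NOT 1=0 G4=G2=1 -> 10101
Step 3: G0=NOT G4=NOT 1=0 G1=NOT G2=NOT 1=0 G2=1(const) G3=NOT G1=NOT 0=1 G4=G2=1 -> 00111
Step 4: G0=NOT G4=NOT 1=0 G1=NOT G2=NOT 1=0 G2=1(const) G3=NOT G1=NOT 0=1 G4=G2=1 -> 00111
State from step 4 equals state from step 3 -> cycle length 1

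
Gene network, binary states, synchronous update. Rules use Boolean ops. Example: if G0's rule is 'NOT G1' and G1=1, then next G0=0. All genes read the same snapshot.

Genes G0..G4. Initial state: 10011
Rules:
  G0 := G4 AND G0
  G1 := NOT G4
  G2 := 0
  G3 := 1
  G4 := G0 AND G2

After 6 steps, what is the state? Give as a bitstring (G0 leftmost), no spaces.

Step 1: G0=G4&G0=1&1=1 G1=NOT G4=NOT 1=0 G2=0(const) G3=1(const) G4=G0&G2=1&0=0 -> 10010
Step 2: G0=G4&G0=0&1=0 G1=NOT G4=NOT 0=1 G2=0(const) G3=1(const) G4=G0&G2=1&0=0 -> 01010
Step 3: G0=G4&G0=0&0=0 G1=NOT G4=NOT 0=1 G2=0(const) G3=1(const) G4=G0&G2=0&0=0 -> 01010
Step 4: G0=G4&G0=0&0=0 G1=NOT G4=NOT 0=1 G2=0(const) G3=1(const) G4=G0&G2=0&0=0 -> 01010
Step 5: G0=G4&G0=0&0=0 G1=NOT G4=NOT 0=1 G2=0(const) G3=1(const) G4=G0&G2=0&0=0 -> 01010
Step 6: G0=G4&G0=0&0=0 G1=NOT G4=NOT 0=1 G2=0(const) G3=1(const) G4=G0&G2=0&0=0 -> 01010

01010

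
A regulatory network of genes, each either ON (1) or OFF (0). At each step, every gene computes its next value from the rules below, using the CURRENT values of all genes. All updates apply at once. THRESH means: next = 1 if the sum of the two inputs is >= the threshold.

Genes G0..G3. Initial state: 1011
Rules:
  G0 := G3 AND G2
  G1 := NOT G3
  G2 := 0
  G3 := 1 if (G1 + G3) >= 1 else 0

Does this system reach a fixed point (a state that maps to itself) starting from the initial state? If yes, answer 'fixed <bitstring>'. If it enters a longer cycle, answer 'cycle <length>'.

Step 0: 1011
Step 1: G0=G3&G2=1&1=1 G1=NOT G3=NOT 1=0 G2=0(const) G3=(0+1>=1)=1 -> 1001
Step 2: G0=G3&G2=1&0=0 G1=NOT G3=NOT 1=0 G2=0(const) G3=(0+1>=1)=1 -> 0001
Step 3: G0=G3&G2=1&0=0 G1=NOT G3=NOT 1=0 G2=0(const) G3=(0+1>=1)=1 -> 0001
Fixed point reached at step 2: 0001

Answer: fixed 0001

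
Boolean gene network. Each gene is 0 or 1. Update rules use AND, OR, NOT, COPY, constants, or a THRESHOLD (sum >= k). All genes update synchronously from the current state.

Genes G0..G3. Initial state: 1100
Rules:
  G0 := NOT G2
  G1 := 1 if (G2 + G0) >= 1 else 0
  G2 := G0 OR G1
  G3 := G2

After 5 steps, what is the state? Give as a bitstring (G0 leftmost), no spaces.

Step 1: G0=NOT G2=NOT 0=1 G1=(0+1>=1)=1 G2=G0|G1=1|1=1 G3=G2=0 -> 1110
Step 2: G0=NOT G2=NOT 1=0 G1=(1+1>=1)=1 G2=G0|G1=1|1=1 G3=G2=1 -> 0111
Step 3: G0=NOT G2=NOT 1=0 G1=(1+0>=1)=1 G2=G0|G1=0|1=1 G3=G2=1 -> 0111
Step 4: G0=NOT G2=NOT 1=0 G1=(1+0>=1)=1 G2=G0|G1=0|1=1 G3=G2=1 -> 0111
Step 5: G0=NOT G2=NOT 1=0 G1=(1+0>=1)=1 G2=G0|G1=0|1=1 G3=G2=1 -> 0111

0111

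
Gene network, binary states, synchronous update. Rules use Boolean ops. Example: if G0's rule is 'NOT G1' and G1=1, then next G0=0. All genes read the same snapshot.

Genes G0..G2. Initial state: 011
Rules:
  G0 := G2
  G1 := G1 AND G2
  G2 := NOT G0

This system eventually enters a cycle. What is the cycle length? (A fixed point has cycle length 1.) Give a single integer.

Answer: 4

Derivation:
Step 0: 011
Step 1: G0=G2=1 G1=G1&G2=1&1=1 G2=NOT G0=NOT 0=1 -> 111
Step 2: G0=G2=1 G1=G1&G2=1&1=1 G2=NOT G0=NOT 1=0 -> 110
Step 3: G0=G2=0 G1=G1&G2=1&0=0 G2=NOT G0=NOT 1=0 -> 000
Step 4: G0=G2=0 G1=G1&G2=0&0=0 G2=NOT G0=NOT 0=1 -> 001
Step 5: G0=G2=1 G1=G1&G2=0&1=0 G2=NOT G0=NOT 0=1 -> 101
Step 6: G0=G2=1 G1=G1&G2=0&1=0 G2=NOT G0=NOT 1=0 -> 100
Step 7: G0=G2=0 G1=G1&G2=0&0=0 G2=NOT G0=NOT 1=0 -> 000
State from step 7 equals state from step 3 -> cycle length 4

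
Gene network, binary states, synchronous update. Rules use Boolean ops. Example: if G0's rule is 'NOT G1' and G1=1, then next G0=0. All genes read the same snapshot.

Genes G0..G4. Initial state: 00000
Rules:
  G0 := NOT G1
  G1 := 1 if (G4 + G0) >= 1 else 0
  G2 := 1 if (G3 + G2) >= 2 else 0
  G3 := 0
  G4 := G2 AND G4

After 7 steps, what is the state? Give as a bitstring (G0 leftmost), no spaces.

Step 1: G0=NOT G1=NOT 0=1 G1=(0+0>=1)=0 G2=(0+0>=2)=0 G3=0(const) G4=G2&G4=0&0=0 -> 10000
Step 2: G0=NOT G1=NOT 0=1 G1=(0+1>=1)=1 G2=(0+0>=2)=0 G3=0(const) G4=G2&G4=0&0=0 -> 11000
Step 3: G0=NOT G1=NOT 1=0 G1=(0+1>=1)=1 G2=(0+0>=2)=0 G3=0(const) G4=G2&G4=0&0=0 -> 01000
Step 4: G0=NOT G1=NOT 1=0 G1=(0+0>=1)=0 G2=(0+0>=2)=0 G3=0(const) G4=G2&G4=0&0=0 -> 00000
Step 5: G0=NOT G1=NOT 0=1 G1=(0+0>=1)=0 G2=(0+0>=2)=0 G3=0(const) G4=G2&G4=0&0=0 -> 10000
Step 6: G0=NOT G1=NOT 0=1 G1=(0+1>=1)=1 G2=(0+0>=2)=0 G3=0(const) G4=G2&G4=0&0=0 -> 11000
Step 7: G0=NOT G1=NOT 1=0 G1=(0+1>=1)=1 G2=(0+0>=2)=0 G3=0(const) G4=G2&G4=0&0=0 -> 01000

01000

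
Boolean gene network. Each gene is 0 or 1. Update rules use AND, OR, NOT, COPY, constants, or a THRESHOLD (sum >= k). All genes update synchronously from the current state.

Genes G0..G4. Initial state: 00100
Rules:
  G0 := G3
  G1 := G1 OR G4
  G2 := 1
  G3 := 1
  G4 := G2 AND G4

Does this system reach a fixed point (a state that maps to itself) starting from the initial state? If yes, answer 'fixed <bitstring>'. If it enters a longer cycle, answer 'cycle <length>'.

Answer: fixed 10110

Derivation:
Step 0: 00100
Step 1: G0=G3=0 G1=G1|G4=0|0=0 G2=1(const) G3=1(const) G4=G2&G4=1&0=0 -> 00110
Step 2: G0=G3=1 G1=G1|G4=0|0=0 G2=1(const) G3=1(const) G4=G2&G4=1&0=0 -> 10110
Step 3: G0=G3=1 G1=G1|G4=0|0=0 G2=1(const) G3=1(const) G4=G2&G4=1&0=0 -> 10110
Fixed point reached at step 2: 10110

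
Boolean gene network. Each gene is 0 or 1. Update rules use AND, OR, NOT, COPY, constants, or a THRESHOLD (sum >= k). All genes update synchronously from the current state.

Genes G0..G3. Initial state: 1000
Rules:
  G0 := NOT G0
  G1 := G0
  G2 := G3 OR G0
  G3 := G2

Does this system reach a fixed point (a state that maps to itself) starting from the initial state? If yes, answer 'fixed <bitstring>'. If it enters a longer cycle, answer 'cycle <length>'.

Step 0: 1000
Step 1: G0=NOT G0=NOT 1=0 G1=G0=1 G2=G3|G0=0|1=1 G3=G2=0 -> 0110
Step 2: G0=NOT G0=NOT 0=1 G1=G0=0 G2=G3|G0=0|0=0 G3=G2=1 -> 1001
Step 3: G0=NOT G0=NOT 1=0 G1=G0=1 G2=G3|G0=1|1=1 G3=G2=0 -> 0110
Cycle of length 2 starting at step 1 -> no fixed point

Answer: cycle 2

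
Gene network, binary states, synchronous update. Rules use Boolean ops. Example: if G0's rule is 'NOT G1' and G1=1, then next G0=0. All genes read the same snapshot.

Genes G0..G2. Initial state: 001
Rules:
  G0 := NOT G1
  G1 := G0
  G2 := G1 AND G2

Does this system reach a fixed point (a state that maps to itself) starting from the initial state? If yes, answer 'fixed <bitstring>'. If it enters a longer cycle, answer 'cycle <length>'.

Answer: cycle 4

Derivation:
Step 0: 001
Step 1: G0=NOT G1=NOT 0=1 G1=G0=0 G2=G1&G2=0&1=0 -> 100
Step 2: G0=NOT G1=NOT 0=1 G1=G0=1 G2=G1&G2=0&0=0 -> 110
Step 3: G0=NOT G1=NOT 1=0 G1=G0=1 G2=G1&G2=1&0=0 -> 010
Step 4: G0=NOT G1=NOT 1=0 G1=G0=0 G2=G1&G2=1&0=0 -> 000
Step 5: G0=NOT G1=NOT 0=1 G1=G0=0 G2=G1&G2=0&0=0 -> 100
Cycle of length 4 starting at step 1 -> no fixed point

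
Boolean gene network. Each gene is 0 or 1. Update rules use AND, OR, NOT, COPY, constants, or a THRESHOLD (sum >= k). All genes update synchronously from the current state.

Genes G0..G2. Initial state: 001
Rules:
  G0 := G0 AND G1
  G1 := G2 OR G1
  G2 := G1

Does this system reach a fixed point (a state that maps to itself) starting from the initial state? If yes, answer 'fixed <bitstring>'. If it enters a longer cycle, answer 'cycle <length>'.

Step 0: 001
Step 1: G0=G0&G1=0&0=0 G1=G2|G1=1|0=1 G2=G1=0 -> 010
Step 2: G0=G0&G1=0&1=0 G1=G2|G1=0|1=1 G2=G1=1 -> 011
Step 3: G0=G0&G1=0&1=0 G1=G2|G1=1|1=1 G2=G1=1 -> 011
Fixed point reached at step 2: 011

Answer: fixed 011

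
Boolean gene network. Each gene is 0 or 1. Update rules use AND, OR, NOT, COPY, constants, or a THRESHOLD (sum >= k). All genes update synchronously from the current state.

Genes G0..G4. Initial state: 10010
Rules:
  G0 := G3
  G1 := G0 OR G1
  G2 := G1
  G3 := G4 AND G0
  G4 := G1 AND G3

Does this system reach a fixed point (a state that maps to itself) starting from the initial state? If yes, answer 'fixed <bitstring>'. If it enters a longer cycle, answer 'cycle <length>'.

Answer: fixed 01100

Derivation:
Step 0: 10010
Step 1: G0=G3=1 G1=G0|G1=1|0=1 G2=G1=0 G3=G4&G0=0&1=0 G4=G1&G3=0&1=0 -> 11000
Step 2: G0=G3=0 G1=G0|G1=1|1=1 G2=G1=1 G3=G4&G0=0&1=0 G4=G1&G3=1&0=0 -> 01100
Step 3: G0=G3=0 G1=G0|G1=0|1=1 G2=G1=1 G3=G4&G0=0&0=0 G4=G1&G3=1&0=0 -> 01100
Fixed point reached at step 2: 01100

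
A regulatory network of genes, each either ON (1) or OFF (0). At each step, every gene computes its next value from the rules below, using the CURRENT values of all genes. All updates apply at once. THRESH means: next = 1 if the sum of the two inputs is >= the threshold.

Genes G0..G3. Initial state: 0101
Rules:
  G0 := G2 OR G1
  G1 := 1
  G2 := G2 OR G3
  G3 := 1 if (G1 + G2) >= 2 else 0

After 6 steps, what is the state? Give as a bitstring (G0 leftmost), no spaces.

Step 1: G0=G2|G1=0|1=1 G1=1(const) G2=G2|G3=0|1=1 G3=(1+0>=2)=0 -> 1110
Step 2: G0=G2|G1=1|1=1 G1=1(const) G2=G2|G3=1|0=1 G3=(1+1>=2)=1 -> 1111
Step 3: G0=G2|G1=1|1=1 G1=1(const) G2=G2|G3=1|1=1 G3=(1+1>=2)=1 -> 1111
Step 4: G0=G2|G1=1|1=1 G1=1(const) G2=G2|G3=1|1=1 G3=(1+1>=2)=1 -> 1111
Step 5: G0=G2|G1=1|1=1 G1=1(const) G2=G2|G3=1|1=1 G3=(1+1>=2)=1 -> 1111
Step 6: G0=G2|G1=1|1=1 G1=1(const) G2=G2|G3=1|1=1 G3=(1+1>=2)=1 -> 1111

1111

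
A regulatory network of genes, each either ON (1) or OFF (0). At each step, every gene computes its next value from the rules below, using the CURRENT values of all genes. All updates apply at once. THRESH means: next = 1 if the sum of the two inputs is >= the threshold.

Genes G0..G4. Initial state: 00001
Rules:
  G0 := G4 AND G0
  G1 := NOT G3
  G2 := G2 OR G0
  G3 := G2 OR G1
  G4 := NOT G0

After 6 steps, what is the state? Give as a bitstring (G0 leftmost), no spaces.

Step 1: G0=G4&G0=1&0=0 G1=NOT G3=NOT 0=1 G2=G2|G0=0|0=0 G3=G2|G1=0|0=0 G4=NOT G0=NOT 0=1 -> 01001
Step 2: G0=G4&G0=1&0=0 G1=NOT G3=NOT 0=1 G2=G2|G0=0|0=0 G3=G2|G1=0|1=1 G4=NOT G0=NOT 0=1 -> 01011
Step 3: G0=G4&G0=1&0=0 G1=NOT G3=NOT 1=0 G2=G2|G0=0|0=0 G3=G2|G1=0|1=1 G4=NOT G0=NOT 0=1 -> 00011
Step 4: G0=G4&G0=1&0=0 G1=NOT G3=NOT 1=0 G2=G2|G0=0|0=0 G3=G2|G1=0|0=0 G4=NOT G0=NOT 0=1 -> 00001
Step 5: G0=G4&G0=1&0=0 G1=NOT G3=NOT 0=1 G2=G2|G0=0|0=0 G3=G2|G1=0|0=0 G4=NOT G0=NOT 0=1 -> 01001
Step 6: G0=G4&G0=1&0=0 G1=NOT G3=NOT 0=1 G2=G2|G0=0|0=0 G3=G2|G1=0|1=1 G4=NOT G0=NOT 0=1 -> 01011

01011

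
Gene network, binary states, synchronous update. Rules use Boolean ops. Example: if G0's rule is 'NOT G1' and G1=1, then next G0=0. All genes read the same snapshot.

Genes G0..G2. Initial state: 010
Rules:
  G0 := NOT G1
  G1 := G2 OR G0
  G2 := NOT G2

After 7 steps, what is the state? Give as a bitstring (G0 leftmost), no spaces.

Step 1: G0=NOT G1=NOT 1=0 G1=G2|G0=0|0=0 G2=NOT G2=NOT 0=1 -> 001
Step 2: G0=NOT G1=NOT 0=1 G1=G2|G0=1|0=1 G2=NOT G2=NOT 1=0 -> 110
Step 3: G0=NOT G1=NOT 1=0 G1=G2|G0=0|1=1 G2=NOT G2=NOT 0=1 -> 011
Step 4: G0=NOT G1=NOT 1=0 G1=G2|G0=1|0=1 G2=NOT G2=NOT 1=0 -> 010
Step 5: G0=NOT G1=NOT 1=0 G1=G2|G0=0|0=0 G2=NOT G2=NOT 0=1 -> 001
Step 6: G0=NOT G1=NOT 0=1 G1=G2|G0=1|0=1 G2=NOT G2=NOT 1=0 -> 110
Step 7: G0=NOT G1=NOT 1=0 G1=G2|G0=0|1=1 G2=NOT G2=NOT 0=1 -> 011

011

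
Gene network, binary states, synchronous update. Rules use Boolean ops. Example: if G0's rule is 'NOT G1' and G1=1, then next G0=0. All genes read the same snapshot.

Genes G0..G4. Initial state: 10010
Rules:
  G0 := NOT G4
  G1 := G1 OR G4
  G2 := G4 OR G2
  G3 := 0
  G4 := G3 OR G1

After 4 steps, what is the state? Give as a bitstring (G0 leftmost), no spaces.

Step 1: G0=NOT G4=NOT 0=1 G1=G1|G4=0|0=0 G2=G4|G2=0|0=0 G3=0(const) G4=G3|G1=1|0=1 -> 10001
Step 2: G0=NOT G4=NOT 1=0 G1=G1|G4=0|1=1 G2=G4|G2=1|0=1 G3=0(const) G4=G3|G1=0|0=0 -> 01100
Step 3: G0=NOT G4=NOT 0=1 G1=G1|G4=1|0=1 G2=G4|G2=0|1=1 G3=0(const) G4=G3|G1=0|1=1 -> 11101
Step 4: G0=NOT G4=NOT 1=0 G1=G1|G4=1|1=1 G2=G4|G2=1|1=1 G3=0(const) G4=G3|G1=0|1=1 -> 01101

01101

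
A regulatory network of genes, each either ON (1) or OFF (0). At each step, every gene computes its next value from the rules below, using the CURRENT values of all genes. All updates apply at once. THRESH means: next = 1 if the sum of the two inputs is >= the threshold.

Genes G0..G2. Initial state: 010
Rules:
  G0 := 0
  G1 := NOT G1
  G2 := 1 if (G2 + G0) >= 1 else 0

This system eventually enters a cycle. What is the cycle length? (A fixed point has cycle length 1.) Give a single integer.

Step 0: 010
Step 1: G0=0(const) G1=NOT G1=NOT 1=0 G2=(0+0>=1)=0 -> 000
Step 2: G0=0(const) G1=NOT G1=NOT 0=1 G2=(0+0>=1)=0 -> 010
State from step 2 equals state from step 0 -> cycle length 2

Answer: 2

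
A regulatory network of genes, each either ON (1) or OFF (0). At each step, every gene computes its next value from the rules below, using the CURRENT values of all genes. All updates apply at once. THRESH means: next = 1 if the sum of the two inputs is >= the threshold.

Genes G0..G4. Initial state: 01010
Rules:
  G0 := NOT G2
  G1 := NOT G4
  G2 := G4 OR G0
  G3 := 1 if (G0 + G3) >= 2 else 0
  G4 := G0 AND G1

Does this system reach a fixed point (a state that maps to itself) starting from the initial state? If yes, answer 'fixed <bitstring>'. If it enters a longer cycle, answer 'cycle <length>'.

Step 0: 01010
Step 1: G0=NOT G2=NOT 0=1 G1=NOT G4=NOT 0=1 G2=G4|G0=0|0=0 G3=(0+1>=2)=0 G4=G0&G1=0&1=0 -> 11000
Step 2: G0=NOT G2=NOT 0=1 G1=NOT G4=NOT 0=1 G2=G4|G0=0|1=1 G3=(1+0>=2)=0 G4=G0&G1=1&1=1 -> 11101
Step 3: G0=NOT G2=NOT 1=0 G1=NOT G4=NOT 1=0 G2=G4|G0=1|1=1 G3=(1+0>=2)=0 G4=G0&G1=1&1=1 -> 00101
Step 4: G0=NOT G2=NOT 1=0 G1=NOT G4=NOT 1=0 G2=G4|G0=1|0=1 G3=(0+0>=2)=0 G4=G0&G1=0&0=0 -> 00100
Step 5: G0=NOT G2=NOT 1=0 G1=NOT G4=NOT 0=1 G2=G4|G0=0|0=0 G3=(0+0>=2)=0 G4=G0&G1=0&0=0 -> 01000
Step 6: G0=NOT G2=NOT 0=1 G1=NOT G4=NOT 0=1 G2=G4|G0=0|0=0 G3=(0+0>=2)=0 G4=G0&G1=0&1=0 -> 11000
Cycle of length 5 starting at step 1 -> no fixed point

Answer: cycle 5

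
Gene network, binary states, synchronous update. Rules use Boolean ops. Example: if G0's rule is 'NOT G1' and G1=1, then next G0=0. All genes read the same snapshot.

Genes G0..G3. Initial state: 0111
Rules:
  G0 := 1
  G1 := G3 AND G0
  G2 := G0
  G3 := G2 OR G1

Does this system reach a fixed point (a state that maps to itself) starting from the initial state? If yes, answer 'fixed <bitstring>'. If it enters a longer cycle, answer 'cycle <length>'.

Step 0: 0111
Step 1: G0=1(const) G1=G3&G0=1&0=0 G2=G0=0 G3=G2|G1=1|1=1 -> 1001
Step 2: G0=1(const) G1=G3&G0=1&1=1 G2=G0=1 G3=G2|G1=0|0=0 -> 1110
Step 3: G0=1(const) G1=G3&G0=0&1=0 G2=G0=1 G3=G2|G1=1|1=1 -> 1011
Step 4: G0=1(const) G1=G3&G0=1&1=1 G2=G0=1 G3=G2|G1=1|0=1 -> 1111
Step 5: G0=1(const) G1=G3&G0=1&1=1 G2=G0=1 G3=G2|G1=1|1=1 -> 1111
Fixed point reached at step 4: 1111

Answer: fixed 1111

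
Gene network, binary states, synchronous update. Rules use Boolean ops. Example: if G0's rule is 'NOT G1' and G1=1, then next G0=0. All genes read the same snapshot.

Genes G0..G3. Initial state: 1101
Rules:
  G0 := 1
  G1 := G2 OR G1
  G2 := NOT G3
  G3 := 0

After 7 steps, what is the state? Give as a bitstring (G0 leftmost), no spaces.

Step 1: G0=1(const) G1=G2|G1=0|1=1 G2=NOT G3=NOT 1=0 G3=0(const) -> 1100
Step 2: G0=1(const) G1=G2|G1=0|1=1 G2=NOT G3=NOT 0=1 G3=0(const) -> 1110
Step 3: G0=1(const) G1=G2|G1=1|1=1 G2=NOT G3=NOT 0=1 G3=0(const) -> 1110
Step 4: G0=1(const) G1=G2|G1=1|1=1 G2=NOT G3=NOT 0=1 G3=0(const) -> 1110
Step 5: G0=1(const) G1=G2|G1=1|1=1 G2=NOT G3=NOT 0=1 G3=0(const) -> 1110
Step 6: G0=1(const) G1=G2|G1=1|1=1 G2=NOT G3=NOT 0=1 G3=0(const) -> 1110
Step 7: G0=1(const) G1=G2|G1=1|1=1 G2=NOT G3=NOT 0=1 G3=0(const) -> 1110

1110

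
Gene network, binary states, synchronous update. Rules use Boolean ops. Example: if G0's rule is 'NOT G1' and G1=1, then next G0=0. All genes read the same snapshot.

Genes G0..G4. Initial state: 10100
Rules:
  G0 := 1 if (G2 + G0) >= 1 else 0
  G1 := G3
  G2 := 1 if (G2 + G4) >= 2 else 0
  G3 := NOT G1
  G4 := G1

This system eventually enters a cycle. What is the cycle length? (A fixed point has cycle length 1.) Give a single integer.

Step 0: 10100
Step 1: G0=(1+1>=1)=1 G1=G3=0 G2=(1+0>=2)=0 G3=NOT G1=NOT 0=1 G4=G1=0 -> 10010
Step 2: G0=(0+1>=1)=1 G1=G3=1 G2=(0+0>=2)=0 G3=NOT G1=NOT 0=1 G4=G1=0 -> 11010
Step 3: G0=(0+1>=1)=1 G1=G3=1 G2=(0+0>=2)=0 G3=NOT G1=NOT 1=0 G4=G1=1 -> 11001
Step 4: G0=(0+1>=1)=1 G1=G3=0 G2=(0+1>=2)=0 G3=NOT G1=NOT 1=0 G4=G1=1 -> 10001
Step 5: G0=(0+1>=1)=1 G1=G3=0 G2=(0+1>=2)=0 G3=NOT G1=NOT 0=1 G4=G1=0 -> 10010
State from step 5 equals state from step 1 -> cycle length 4

Answer: 4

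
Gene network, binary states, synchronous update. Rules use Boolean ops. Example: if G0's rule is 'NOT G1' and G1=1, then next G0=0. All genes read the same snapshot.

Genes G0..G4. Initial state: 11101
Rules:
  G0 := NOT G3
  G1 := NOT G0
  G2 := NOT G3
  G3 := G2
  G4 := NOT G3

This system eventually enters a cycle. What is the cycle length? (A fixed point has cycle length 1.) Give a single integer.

Answer: 4

Derivation:
Step 0: 11101
Step 1: G0=NOT G3=NOT 0=1 G1=NOT G0=NOT 1=0 G2=NOT G3=NOT 0=1 G3=G2=1 G4=NOT G3=NOT 0=1 -> 10111
Step 2: G0=NOT G3=NOT 1=0 G1=NOT G0=NOT 1=0 G2=NOT G3=NOT 1=0 G3=G2=1 G4=NOT G3=NOT 1=0 -> 00010
Step 3: G0=NOT G3=NOT 1=0 G1=NOT G0=NOT 0=1 G2=NOT G3=NOT 1=0 G3=G2=0 G4=NOT G3=NOT 1=0 -> 01000
Step 4: G0=NOT G3=NOT 0=1 G1=NOT G0=NOT 0=1 G2=NOT G3=NOT 0=1 G3=G2=0 G4=NOT G3=NOT 0=1 -> 11101
State from step 4 equals state from step 0 -> cycle length 4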